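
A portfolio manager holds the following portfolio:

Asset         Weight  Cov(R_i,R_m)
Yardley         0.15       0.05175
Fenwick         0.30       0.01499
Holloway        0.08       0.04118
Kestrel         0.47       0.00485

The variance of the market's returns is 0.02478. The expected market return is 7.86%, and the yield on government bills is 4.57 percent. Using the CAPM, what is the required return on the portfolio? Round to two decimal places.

β_Yardley = 0.05175 / 0.02478 = 2.0884
β_Fenwick = 0.01499 / 0.02478 = 0.6049
β_Holloway = 0.04118 / 0.02478 = 1.6618
β_Kestrel = 0.00485 / 0.02478 = 0.1957
β_P = Σ w_i β_i = 0.15×2.0884 + 0.30×0.6049 + 0.08×1.6618 + 0.47×0.1957 = 0.7197
MRP = 7.86% − 4.57% = 3.29%
E(R_P) = R_f + β_P × MRP = 4.57% + 0.7197 × 3.29% = 6.94%

6.94%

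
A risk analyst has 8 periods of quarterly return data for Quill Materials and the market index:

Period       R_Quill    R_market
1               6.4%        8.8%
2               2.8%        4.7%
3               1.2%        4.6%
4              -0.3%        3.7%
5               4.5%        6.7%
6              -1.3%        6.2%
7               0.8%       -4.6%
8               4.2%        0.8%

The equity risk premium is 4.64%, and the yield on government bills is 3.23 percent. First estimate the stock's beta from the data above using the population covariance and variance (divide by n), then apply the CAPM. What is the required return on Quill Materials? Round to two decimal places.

4.19%

Mean R_i = (6.4 + 2.8 + 1.2 − 0.3 + 4.5 − 1.3 + 0.8 + 4.2) / 8 = 2.2875%
Mean R_m = (8.8 + 4.7 + 4.6 + 3.7 + 6.7 + 6.2 − 4.6 + 0.8) / 8 = 3.8625%
Σ(R_i − R̄_i)(R_m − R̄_m) = 24.9763  ⇒  Cov = 24.9763 / 8 = 3.1220
Σ(R_m − R̄_m)² = 120.1588  ⇒  Var(R_m) = 120.1588 / 8 = 15.0199
β = Cov / Var(R_m) = 3.1220 / 15.0199 = 0.2079
E(R) = R_f + β × MRP = 3.23% + 0.2079 × 4.64% = 4.19%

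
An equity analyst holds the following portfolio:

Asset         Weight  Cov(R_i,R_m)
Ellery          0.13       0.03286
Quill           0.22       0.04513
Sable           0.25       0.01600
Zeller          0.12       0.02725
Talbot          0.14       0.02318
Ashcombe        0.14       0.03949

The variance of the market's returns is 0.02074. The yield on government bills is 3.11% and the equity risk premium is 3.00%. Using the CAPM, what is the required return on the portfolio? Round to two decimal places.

β_Ellery = 0.03286 / 0.02074 = 1.5844
β_Quill = 0.04513 / 0.02074 = 2.1760
β_Sable = 0.01600 / 0.02074 = 0.7715
β_Zeller = 0.02725 / 0.02074 = 1.3139
β_Talbot = 0.02318 / 0.02074 = 1.1176
β_Ashcombe = 0.03949 / 0.02074 = 1.9041
β_P = Σ w_i β_i = 0.13×1.5844 + 0.22×2.1760 + 0.25×0.7715 + 0.12×1.3139 + 0.14×1.1176 + 0.14×1.9041 = 1.4583
E(R_P) = R_f + β_P × MRP = 3.11% + 1.4583 × 3.00% = 7.48%

7.48%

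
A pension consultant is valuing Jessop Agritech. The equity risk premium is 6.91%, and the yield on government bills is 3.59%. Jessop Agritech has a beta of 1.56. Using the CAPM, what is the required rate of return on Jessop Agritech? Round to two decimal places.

E(R) = R_f + β × MRP = 3.59% + 1.56 × 6.91% = 14.37%

14.37%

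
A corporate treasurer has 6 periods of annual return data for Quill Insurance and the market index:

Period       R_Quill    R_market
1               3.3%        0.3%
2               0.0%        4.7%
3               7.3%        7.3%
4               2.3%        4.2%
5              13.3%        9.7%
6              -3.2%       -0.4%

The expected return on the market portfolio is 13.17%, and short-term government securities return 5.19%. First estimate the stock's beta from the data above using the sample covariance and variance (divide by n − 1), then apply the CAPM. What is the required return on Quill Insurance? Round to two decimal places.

15.14%

Mean R_i = (3.3 + 0.0 + 7.3 + 2.3 + 13.3 − 3.2) / 6 = 3.8333%
Mean R_m = (0.3 + 4.7 + 7.3 + 4.2 + 9.7 − 0.4) / 6 = 4.3000%
Σ(R_i − R̄_i)(R_m − R̄_m) = 95.3300  ⇒  Cov = 95.3300 / 5 = 19.0660
Σ(R_m − R̄_m)² = 76.4200  ⇒  Var(R_m) = 76.4200 / 5 = 15.2840
β = Cov / Var(R_m) = 19.0660 / 15.2840 = 1.2474
MRP = 13.17% − 5.19% = 7.98%
E(R) = R_f + β × MRP = 5.19% + 1.2474 × 7.98% = 15.14%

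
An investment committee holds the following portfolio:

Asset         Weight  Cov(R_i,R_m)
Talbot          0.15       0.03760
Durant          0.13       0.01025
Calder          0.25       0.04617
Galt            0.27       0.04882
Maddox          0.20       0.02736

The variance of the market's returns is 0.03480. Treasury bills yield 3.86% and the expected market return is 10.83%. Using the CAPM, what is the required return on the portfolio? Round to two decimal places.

11.30%

β_Talbot = 0.03760 / 0.03480 = 1.0805
β_Durant = 0.01025 / 0.03480 = 0.2945
β_Calder = 0.04617 / 0.03480 = 1.3267
β_Galt = 0.04882 / 0.03480 = 1.4029
β_Maddox = 0.02736 / 0.03480 = 0.7862
β_P = Σ w_i β_i = 0.15×1.0805 + 0.13×0.2945 + 0.25×1.3267 + 0.27×1.4029 + 0.20×0.7862 = 1.0681
MRP = 10.83% − 3.86% = 6.97%
E(R_P) = R_f + β_P × MRP = 3.86% + 1.0681 × 6.97% = 11.30%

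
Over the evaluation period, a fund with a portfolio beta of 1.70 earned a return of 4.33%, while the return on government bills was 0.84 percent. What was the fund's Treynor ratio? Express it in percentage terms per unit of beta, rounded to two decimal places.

2.05%

Treynor = (R_P − R_f) / β_P = (4.33% − 0.84%) / 1.7000 = 3.49% / 1.7000 = 2.05%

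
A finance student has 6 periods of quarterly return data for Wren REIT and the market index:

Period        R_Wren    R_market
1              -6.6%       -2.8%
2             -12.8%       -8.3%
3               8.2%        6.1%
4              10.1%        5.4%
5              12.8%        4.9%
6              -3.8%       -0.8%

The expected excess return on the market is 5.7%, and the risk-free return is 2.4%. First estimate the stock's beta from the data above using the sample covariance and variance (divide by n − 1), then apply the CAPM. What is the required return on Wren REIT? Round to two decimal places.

Mean R_i = (-6.6 − 12.8 + 8.2 + 10.1 + 12.8 − 3.8) / 6 = 1.3167%
Mean R_m = (-2.8 − 8.3 + 6.1 + 5.4 + 4.9 − 0.8) / 6 = 0.7500%
Σ(R_i − R̄_i)(R_m − R̄_m) = 289.1150  ⇒  Cov = 289.1150 / 5 = 57.8230
Σ(R_m − R̄_m)² = 164.3750  ⇒  Var(R_m) = 164.3750 / 5 = 32.8750
β = Cov / Var(R_m) = 57.8230 / 32.8750 = 1.7589
E(R) = R_f + β × MRP = 2.4% + 1.7589 × 5.7% = 12.43%

12.43%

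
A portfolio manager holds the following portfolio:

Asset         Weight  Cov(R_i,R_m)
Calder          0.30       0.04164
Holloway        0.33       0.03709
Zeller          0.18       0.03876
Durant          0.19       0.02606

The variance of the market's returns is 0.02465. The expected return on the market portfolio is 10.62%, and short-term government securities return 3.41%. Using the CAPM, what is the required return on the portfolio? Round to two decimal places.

14.13%

β_Calder = 0.04164 / 0.02465 = 1.6892
β_Holloway = 0.03709 / 0.02465 = 1.5047
β_Zeller = 0.03876 / 0.02465 = 1.5724
β_Durant = 0.02606 / 0.02465 = 1.0572
β_P = Σ w_i β_i = 0.30×1.6892 + 0.33×1.5047 + 0.18×1.5724 + 0.19×1.0572 = 1.4872
MRP = 10.62% − 3.41% = 7.21%
E(R_P) = R_f + β_P × MRP = 3.41% + 1.4872 × 7.21% = 14.13%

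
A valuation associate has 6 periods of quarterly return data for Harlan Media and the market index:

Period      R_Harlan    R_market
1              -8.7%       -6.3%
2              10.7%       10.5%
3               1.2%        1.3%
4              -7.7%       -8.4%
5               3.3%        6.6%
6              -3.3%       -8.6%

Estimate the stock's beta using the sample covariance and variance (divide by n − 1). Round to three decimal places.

Mean R_i = (-8.7 + 10.7 + 1.2 − 7.7 + 3.3 − 3.3) / 6 = -0.7500%
Mean R_m = (-6.3 + 10.5 + 1.3 − 8.4 + 6.6 − 8.6) / 6 = -0.8167%
Σ(R_i − R̄_i)(R_m − R̄_m) = 279.8850  ⇒  Cov = 279.8850 / 5 = 55.9770
Σ(R_m − R̄_m)² = 335.7083  ⇒  Var(R_m) = 335.7083 / 5 = 67.1417
β = Cov / Var(R_m) = 55.9770 / 67.1417 = 0.8337

0.834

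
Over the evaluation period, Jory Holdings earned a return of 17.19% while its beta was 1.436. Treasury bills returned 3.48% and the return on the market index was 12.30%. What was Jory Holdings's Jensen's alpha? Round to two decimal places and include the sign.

Market excess return = 12.30% − 3.48% = 8.82%
CAPM benchmark = R_f + β(R_m − R_f) = 3.48% + 1.436 × 8.82% = 16.14552%
α = actual − benchmark = 17.19% − 16.14552% = +1.04%

+1.04%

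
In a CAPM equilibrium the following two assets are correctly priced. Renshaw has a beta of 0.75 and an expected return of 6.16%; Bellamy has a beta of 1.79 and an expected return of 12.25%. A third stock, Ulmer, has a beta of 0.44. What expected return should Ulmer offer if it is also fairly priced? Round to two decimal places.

4.34%

MRP (SML slope) = (12.25% − 6.16%) / (1.79 − 0.75) = 6.09% / 1.04 = 5.8558%
R_f (intercept) = 6.16% − 0.75 × 5.8558% = 1.7682%
E(R_Ulmer) = R_f + β × MRP = 1.7682% + 0.44 × 5.8558% = 4.34%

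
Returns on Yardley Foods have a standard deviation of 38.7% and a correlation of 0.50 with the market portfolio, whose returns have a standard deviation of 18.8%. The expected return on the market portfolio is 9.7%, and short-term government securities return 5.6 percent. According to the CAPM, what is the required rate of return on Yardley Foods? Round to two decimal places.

β = ρ × σ_i / σ_m = 0.50 × 38.7% / 18.8% = 1.0293
MRP = 9.7% − 5.6% = 4.10%
E(R) = 5.6% + 1.0293 × 4.1% = 9.82%

9.82%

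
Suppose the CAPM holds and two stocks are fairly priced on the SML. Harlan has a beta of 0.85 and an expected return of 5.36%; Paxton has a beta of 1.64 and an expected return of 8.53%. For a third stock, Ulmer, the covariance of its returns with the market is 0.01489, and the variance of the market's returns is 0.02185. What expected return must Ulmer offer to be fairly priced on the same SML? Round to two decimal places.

MRP = (8.53% − 5.36%) / (1.64 − 0.85) = 4.0127%
R_f = 5.36% − 0.85 × 4.0127% = 1.9492%
β_Ulmer = Cov / Var(R_m) = 0.01489 / 0.02185 = 0.6815
E(R_Ulmer) = R_f + β × MRP = 1.9492% + 0.6815 × 4.0127% = 4.68%

4.68%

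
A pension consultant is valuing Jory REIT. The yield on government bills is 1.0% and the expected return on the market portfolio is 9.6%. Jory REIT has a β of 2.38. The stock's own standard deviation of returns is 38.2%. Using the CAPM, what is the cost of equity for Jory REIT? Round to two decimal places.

Market risk premium = E(R_m) − R_f = 9.6% − 1.0% = 8.60%
E(R) = R_f + β × MRP = 1.0% + 2.38 × 8.6% = 21.47%

21.47%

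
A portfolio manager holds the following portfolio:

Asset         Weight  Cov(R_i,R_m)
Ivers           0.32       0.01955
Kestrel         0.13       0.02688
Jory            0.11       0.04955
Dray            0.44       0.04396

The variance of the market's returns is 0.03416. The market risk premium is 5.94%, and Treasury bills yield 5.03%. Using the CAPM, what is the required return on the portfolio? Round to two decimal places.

β_Ivers = 0.01955 / 0.03416 = 0.5723
β_Kestrel = 0.02688 / 0.03416 = 0.7869
β_Jory = 0.04955 / 0.03416 = 1.4505
β_Dray = 0.04396 / 0.03416 = 1.2869
β_P = Σ w_i β_i = 0.32×0.5723 + 0.13×0.7869 + 0.11×1.4505 + 0.44×1.2869 = 1.0112
E(R_P) = R_f + β_P × MRP = 5.03% + 1.0112 × 5.94% = 11.04%

11.04%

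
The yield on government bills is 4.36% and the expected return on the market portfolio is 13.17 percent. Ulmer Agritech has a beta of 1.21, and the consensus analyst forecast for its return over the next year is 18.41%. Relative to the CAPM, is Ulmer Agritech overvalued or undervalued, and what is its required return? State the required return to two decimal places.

Undervalued; required return 15.02%

MRP = 13.17% − 4.36% = 8.81%
Required return = R_f + β·MRP = 4.36% + 1.21 × 8.81% = 15.02%
Forecast 18.41% > required 15.02% → the stock plots above the SML → undervalued.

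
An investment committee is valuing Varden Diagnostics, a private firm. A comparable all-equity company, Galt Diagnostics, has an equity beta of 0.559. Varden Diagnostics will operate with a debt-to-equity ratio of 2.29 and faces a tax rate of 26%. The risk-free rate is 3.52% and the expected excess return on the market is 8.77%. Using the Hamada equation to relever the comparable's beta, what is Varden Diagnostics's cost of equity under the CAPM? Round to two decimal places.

16.73%

β_L = β_U × [1 + (1 − t)(D/E)] = 0.559 × [1 + (1 − 0.26) × 2.29]
    = 0.559 × [1 + 0.74 × 2.29] = 0.559 × 2.6946 = 1.5063
E(R) = R_f + β_L × MRP = 3.52% + 1.5063 × 8.77% = 16.73%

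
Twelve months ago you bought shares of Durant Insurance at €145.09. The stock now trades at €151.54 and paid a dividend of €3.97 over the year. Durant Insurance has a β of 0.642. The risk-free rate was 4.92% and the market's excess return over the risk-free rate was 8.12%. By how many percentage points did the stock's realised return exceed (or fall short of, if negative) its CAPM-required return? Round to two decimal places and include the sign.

-2.95%

Realised HPR = (P1 + D1 − P0) / P0 = (151.54 + 3.97 − 145.09) / 145.09 = 10.42 / 145.09 = 7.1817%
CAPM required = R_f + β·MRP = 4.92% + 0.642 × 8.12% = 10.13304%
α = realised − required = 7.1817% − 10.13304% = -2.95%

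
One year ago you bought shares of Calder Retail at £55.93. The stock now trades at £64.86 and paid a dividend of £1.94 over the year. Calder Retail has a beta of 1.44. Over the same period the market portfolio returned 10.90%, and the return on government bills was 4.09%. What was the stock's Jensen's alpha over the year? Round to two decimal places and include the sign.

+5.54%

Realised HPR = (P1 + D1 − P0) / P0 = (64.86 + 1.94 − 55.93) / 55.93 = 10.87 / 55.93 = 19.4350%
MRP = 10.90% − 4.09% = 6.81%
CAPM required = R_f + β·MRP = 4.09% + 1.44 × 6.81% = 13.8964%
α = realised − required = 19.4350% − 13.8964% = +5.54%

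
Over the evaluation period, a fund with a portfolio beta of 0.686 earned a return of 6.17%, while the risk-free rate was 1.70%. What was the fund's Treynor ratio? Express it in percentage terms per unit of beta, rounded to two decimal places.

Treynor = (R_P − R_f) / β_P = (6.17% − 1.70%) / 0.6860 = 4.47% / 0.6860 = 6.52%

6.52%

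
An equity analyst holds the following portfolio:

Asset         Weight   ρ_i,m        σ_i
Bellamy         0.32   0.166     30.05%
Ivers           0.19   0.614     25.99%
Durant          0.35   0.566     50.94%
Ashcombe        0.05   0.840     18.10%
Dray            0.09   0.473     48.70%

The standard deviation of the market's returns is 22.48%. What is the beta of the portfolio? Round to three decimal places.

0.781

β_Bellamy = 0.166 × 30.05% / 22.48% = 0.2219
β_Ivers = 0.614 × 25.99% / 22.48% = 0.7099
β_Durant = 0.566 × 50.94% / 22.48% = 1.2826
β_Ashcombe = 0.840 × 18.10% / 22.48% = 0.6763
β_Dray = 0.473 × 48.70% / 22.48% = 1.0247
β_P = Σ w_i β_i = 0.32×0.2219 + 0.19×0.7099 + 0.35×1.2826 + 0.05×0.6763 + 0.09×1.0247 = 0.7808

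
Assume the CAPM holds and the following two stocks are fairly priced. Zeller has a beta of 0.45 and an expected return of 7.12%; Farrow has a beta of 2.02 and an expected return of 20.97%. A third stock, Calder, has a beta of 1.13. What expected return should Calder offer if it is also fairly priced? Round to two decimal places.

MRP (SML slope) = (20.97% − 7.12%) / (2.02 − 0.45) = 13.85% / 1.57 = 8.8217%
R_f (intercept) = 7.12% − 0.45 × 8.8217% = 3.1502%
E(R_Calder) = R_f + β × MRP = 3.1502% + 1.13 × 8.8217% = 13.12%

13.12%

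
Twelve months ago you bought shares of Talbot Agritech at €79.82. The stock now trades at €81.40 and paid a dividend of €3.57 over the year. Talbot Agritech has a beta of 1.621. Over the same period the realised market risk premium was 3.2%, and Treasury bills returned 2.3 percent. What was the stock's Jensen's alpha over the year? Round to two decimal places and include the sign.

Realised HPR = (P1 + D1 − P0) / P0 = (81.40 + 3.57 − 79.82) / 79.82 = 5.15 / 79.82 = 6.4520%
CAPM required = R_f + β·MRP = 2.3% + 1.621 × 3.2% = 7.4872%
α = realised − required = 6.4520% − 7.4872% = -1.04%

-1.04%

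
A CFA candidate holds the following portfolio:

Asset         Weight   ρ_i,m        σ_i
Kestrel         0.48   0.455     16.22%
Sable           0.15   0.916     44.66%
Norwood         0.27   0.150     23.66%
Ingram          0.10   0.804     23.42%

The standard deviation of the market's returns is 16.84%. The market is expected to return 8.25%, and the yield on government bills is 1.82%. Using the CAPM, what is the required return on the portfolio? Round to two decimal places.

6.60%

β_Kestrel = 0.455 × 16.22% / 16.84% = 0.4382
β_Sable = 0.916 × 44.66% / 16.84% = 2.4292
β_Norwood = 0.150 × 23.66% / 16.84% = 0.2107
β_Ingram = 0.804 × 23.42% / 16.84% = 1.1182
β_P = Σ w_i β_i = 0.48×0.4382 + 0.15×2.4292 + 0.27×0.2107 + 0.10×1.1182 = 0.7434
MRP = 8.25% − 1.82% = 6.43%
E(R_P) = R_f + β_P × MRP = 1.82% + 0.7434 × 6.43% = 6.60%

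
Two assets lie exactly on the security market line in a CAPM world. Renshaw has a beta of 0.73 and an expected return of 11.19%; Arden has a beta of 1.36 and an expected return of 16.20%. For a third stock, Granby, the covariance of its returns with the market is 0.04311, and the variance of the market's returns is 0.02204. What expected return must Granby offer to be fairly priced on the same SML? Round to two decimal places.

20.94%

MRP = (16.20% − 11.19%) / (1.36 − 0.73) = 7.9524%
R_f = 11.19% − 0.73 × 7.9524% = 5.3847%
β_Granby = Cov / Var(R_m) = 0.04311 / 0.02204 = 1.9560
E(R_Granby) = R_f + β × MRP = 5.3847% + 1.9560 × 7.9524% = 20.94%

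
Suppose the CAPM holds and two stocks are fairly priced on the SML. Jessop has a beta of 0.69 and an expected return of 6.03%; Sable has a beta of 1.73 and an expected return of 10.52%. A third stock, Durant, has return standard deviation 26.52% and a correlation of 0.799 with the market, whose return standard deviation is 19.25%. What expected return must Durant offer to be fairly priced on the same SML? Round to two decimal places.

MRP = (10.52% − 6.03%) / (1.73 − 0.69) = 4.3173%
R_f = 6.03% − 0.69 × 4.3173% = 3.0511%
β_Durant = ρ·σ_i/σ_m = 0.799 × 26.52 / 19.25 = 1.1008
E(R_Durant) = R_f + β × MRP = 3.0511% + 1.1008 × 4.3173% = 7.80%

7.80%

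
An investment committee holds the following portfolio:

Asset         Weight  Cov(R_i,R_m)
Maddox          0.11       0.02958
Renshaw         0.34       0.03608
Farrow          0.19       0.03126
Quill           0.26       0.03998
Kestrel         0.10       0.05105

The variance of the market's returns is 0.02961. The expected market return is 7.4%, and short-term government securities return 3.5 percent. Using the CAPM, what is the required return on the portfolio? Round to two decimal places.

β_Maddox = 0.02958 / 0.02961 = 0.9990
β_Renshaw = 0.03608 / 0.02961 = 1.2185
β_Farrow = 0.03126 / 0.02961 = 1.0557
β_Quill = 0.03998 / 0.02961 = 1.3502
β_Kestrel = 0.05105 / 0.02961 = 1.7241
β_P = Σ w_i β_i = 0.11×0.9990 + 0.34×1.2185 + 0.19×1.0557 + 0.26×1.3502 + 0.10×1.7241 = 1.2482
MRP = 7.4% − 3.5% = 3.90%
E(R_P) = R_f + β_P × MRP = 3.5% + 1.2482 × 3.9% = 8.37%

8.37%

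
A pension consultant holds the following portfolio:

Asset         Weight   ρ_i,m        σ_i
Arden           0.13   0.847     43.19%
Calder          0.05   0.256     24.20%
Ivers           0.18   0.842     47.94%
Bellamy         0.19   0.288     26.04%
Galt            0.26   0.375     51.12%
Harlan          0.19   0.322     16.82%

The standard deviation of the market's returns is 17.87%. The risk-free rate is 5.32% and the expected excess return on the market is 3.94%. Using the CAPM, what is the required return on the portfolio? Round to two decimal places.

9.68%

β_Arden = 0.847 × 43.19% / 17.87% = 2.0471
β_Calder = 0.256 × 24.20% / 17.87% = 0.3467
β_Ivers = 0.842 × 47.94% / 17.87% = 2.2588
β_Bellamy = 0.288 × 26.04% / 17.87% = 0.4197
β_Galt = 0.375 × 51.12% / 17.87% = 1.0727
β_Harlan = 0.322 × 16.82% / 17.87% = 0.3031
β_P = Σ w_i β_i = 0.13×2.0471 + 0.05×0.3467 + 0.18×2.2588 + 0.19×0.4197 + 0.26×1.0727 + 0.19×0.3031 = 1.1063
E(R_P) = R_f + β_P × MRP = 5.32% + 1.1063 × 3.94% = 9.68%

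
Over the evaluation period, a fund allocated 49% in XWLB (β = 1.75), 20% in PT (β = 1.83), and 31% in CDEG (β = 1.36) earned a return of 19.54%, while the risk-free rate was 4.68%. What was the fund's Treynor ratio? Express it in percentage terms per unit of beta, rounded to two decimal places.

β_P = 0.49×1.75 + 0.20×1.83 + 0.31×1.36 = 1.6451
Treynor = (R_P − R_f) / β_P = (19.54% − 4.68%) / 1.6451 = 14.86% / 1.6451 = 9.03%

9.03%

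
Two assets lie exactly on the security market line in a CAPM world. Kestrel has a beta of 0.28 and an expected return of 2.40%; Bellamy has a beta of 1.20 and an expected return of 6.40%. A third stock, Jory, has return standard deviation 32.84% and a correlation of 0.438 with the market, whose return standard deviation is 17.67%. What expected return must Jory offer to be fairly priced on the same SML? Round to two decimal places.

4.72%

MRP = (6.40% − 2.40%) / (1.20 − 0.28) = 4.3478%
R_f = 2.40% − 0.28 × 4.3478% = 1.1826%
β_Jory = ρ·σ_i/σ_m = 0.438 × 32.84 / 17.67 = 0.8140
E(R_Jory) = R_f + β × MRP = 1.1826% + 0.8140 × 4.3478% = 4.72%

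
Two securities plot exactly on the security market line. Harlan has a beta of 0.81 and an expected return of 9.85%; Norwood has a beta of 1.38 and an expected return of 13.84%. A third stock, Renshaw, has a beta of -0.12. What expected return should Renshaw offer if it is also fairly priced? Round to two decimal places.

3.34%

MRP (SML slope) = (13.84% − 9.85%) / (1.38 − 0.81) = 3.99% / 0.57 = 7.0000%
R_f (intercept) = 9.85% − 0.81 × 7.0000% = 4.1800%
E(R_Renshaw) = R_f + β × MRP = 4.1800% + -0.12 × 7.0000% = 3.34%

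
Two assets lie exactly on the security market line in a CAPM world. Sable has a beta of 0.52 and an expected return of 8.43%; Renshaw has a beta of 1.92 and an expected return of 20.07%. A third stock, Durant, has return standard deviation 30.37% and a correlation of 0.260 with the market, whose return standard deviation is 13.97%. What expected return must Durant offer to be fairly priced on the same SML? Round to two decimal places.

8.81%

MRP = (20.07% − 8.43%) / (1.92 − 0.52) = 8.3143%
R_f = 8.43% − 0.52 × 8.3143% = 4.1066%
β_Durant = ρ·σ_i/σ_m = 0.260 × 30.37 / 13.97 = 0.5652
E(R_Durant) = R_f + β × MRP = 4.1066% + 0.5652 × 8.3143% = 8.81%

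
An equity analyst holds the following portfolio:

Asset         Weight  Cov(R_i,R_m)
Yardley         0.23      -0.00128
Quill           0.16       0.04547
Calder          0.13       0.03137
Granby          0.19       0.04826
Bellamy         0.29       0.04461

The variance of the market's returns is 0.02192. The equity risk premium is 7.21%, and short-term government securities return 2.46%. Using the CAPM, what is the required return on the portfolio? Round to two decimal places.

β_Yardley = -0.00128 / 0.02192 = -0.0584
β_Quill = 0.04547 / 0.02192 = 2.0744
β_Calder = 0.03137 / 0.02192 = 1.4311
β_Granby = 0.04826 / 0.02192 = 2.2016
β_Bellamy = 0.04461 / 0.02192 = 2.0351
β_P = Σ w_i β_i = 0.23×-0.0584 + 0.16×2.0744 + 0.13×1.4311 + 0.19×2.2016 + 0.29×2.0351 = 1.5130
E(R_P) = R_f + β_P × MRP = 2.46% + 1.5130 × 7.21% = 13.37%

13.37%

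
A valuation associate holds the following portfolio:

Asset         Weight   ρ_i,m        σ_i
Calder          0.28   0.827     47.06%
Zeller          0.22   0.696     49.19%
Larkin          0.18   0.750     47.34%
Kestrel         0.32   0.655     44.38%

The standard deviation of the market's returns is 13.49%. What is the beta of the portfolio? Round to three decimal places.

β_Calder = 0.827 × 47.06% / 13.49% = 2.8850
β_Zeller = 0.696 × 49.19% / 13.49% = 2.5379
β_Larkin = 0.750 × 47.34% / 13.49% = 2.6319
β_Kestrel = 0.655 × 44.38% / 13.49% = 2.1548
β_P = Σ w_i β_i = 0.28×2.8850 + 0.22×2.5379 + 0.18×2.6319 + 0.32×2.1548 = 2.5294

2.529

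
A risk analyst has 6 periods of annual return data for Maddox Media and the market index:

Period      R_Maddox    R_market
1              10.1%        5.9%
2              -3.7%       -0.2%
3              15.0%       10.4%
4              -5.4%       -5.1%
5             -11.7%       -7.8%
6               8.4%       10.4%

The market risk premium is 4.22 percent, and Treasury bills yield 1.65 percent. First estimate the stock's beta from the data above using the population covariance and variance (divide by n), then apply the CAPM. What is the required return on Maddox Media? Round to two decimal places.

7.06%

Mean R_i = (10.1 − 3.7 + 15.0 − 5.4 − 11.7 + 8.4) / 6 = 2.1167%
Mean R_m = (5.9 − 0.2 + 10.4 − 5.1 − 7.8 + 10.4) / 6 = 2.2667%
Σ(R_i − R̄_i)(R_m − R̄_m) = 393.7033  ⇒  Cov = 393.7033 / 6 = 65.6172
Σ(R_m − R̄_m)² = 307.1933  ⇒  Var(R_m) = 307.1933 / 6 = 51.1989
β = Cov / Var(R_m) = 65.6172 / 51.1989 = 1.2816
E(R) = R_f + β × MRP = 1.65% + 1.2816 × 4.22% = 7.06%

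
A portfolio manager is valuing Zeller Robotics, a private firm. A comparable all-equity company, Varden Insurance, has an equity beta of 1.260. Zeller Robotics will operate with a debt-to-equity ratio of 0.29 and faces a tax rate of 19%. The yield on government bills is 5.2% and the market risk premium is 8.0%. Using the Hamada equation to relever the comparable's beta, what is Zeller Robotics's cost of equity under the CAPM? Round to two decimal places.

β_L = β_U × [1 + (1 − t)(D/E)] = 1.260 × [1 + (1 − 0.19) × 0.29]
    = 1.260 × [1 + 0.81 × 0.29] = 1.260 × 1.2349 = 1.5560
E(R) = R_f + β_L × MRP = 5.2% + 1.5560 × 8.0% = 17.65%

17.65%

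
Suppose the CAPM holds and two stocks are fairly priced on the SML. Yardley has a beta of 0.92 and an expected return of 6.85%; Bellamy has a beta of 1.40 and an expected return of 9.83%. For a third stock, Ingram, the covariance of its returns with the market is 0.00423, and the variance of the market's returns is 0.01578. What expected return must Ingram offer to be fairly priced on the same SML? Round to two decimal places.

2.80%

MRP = (9.83% − 6.85%) / (1.40 − 0.92) = 6.2083%
R_f = 6.85% − 0.92 × 6.2083% = 1.1384%
β_Ingram = Cov / Var(R_m) = 0.00423 / 0.01578 = 0.2681
E(R_Ingram) = R_f + β × MRP = 1.1384% + 0.2681 × 6.2083% = 2.80%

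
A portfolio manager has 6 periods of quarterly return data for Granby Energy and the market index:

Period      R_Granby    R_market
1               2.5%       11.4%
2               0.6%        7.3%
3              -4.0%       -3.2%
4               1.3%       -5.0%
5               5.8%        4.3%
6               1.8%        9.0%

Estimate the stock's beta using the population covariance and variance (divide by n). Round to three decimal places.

Mean R_i = (2.5 + 0.6 − 4.0 + 1.3 + 5.8 + 1.8) / 6 = 1.3333%
Mean R_m = (11.4 + 7.3 − 3.2 − 5.0 + 4.3 + 9.0) / 6 = 3.9667%
Σ(R_i − R̄_i)(R_m − R̄_m) = 48.5867  ⇒  Cov = 48.5867 / 6 = 8.0978
Σ(R_m − R̄_m)² = 223.5733  ⇒  Var(R_m) = 223.5733 / 6 = 37.2622
β = Cov / Var(R_m) = 8.0978 / 37.2622 = 0.2173

0.217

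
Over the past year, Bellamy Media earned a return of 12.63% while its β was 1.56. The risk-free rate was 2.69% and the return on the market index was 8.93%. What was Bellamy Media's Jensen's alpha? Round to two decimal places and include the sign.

+0.21%

Market excess return = 8.93% − 2.69% = 6.24%
CAPM benchmark = R_f + β(R_m − R_f) = 2.69% + 1.56 × 6.24% = 12.4244%
α = actual − benchmark = 12.63% − 12.4244% = +0.21%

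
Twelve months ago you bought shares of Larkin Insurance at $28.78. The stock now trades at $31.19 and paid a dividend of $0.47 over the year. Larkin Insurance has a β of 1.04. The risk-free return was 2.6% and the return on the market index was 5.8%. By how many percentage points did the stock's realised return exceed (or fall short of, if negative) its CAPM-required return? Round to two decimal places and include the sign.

+4.08%

Realised HPR = (P1 + D1 − P0) / P0 = (31.19 + 0.47 − 28.78) / 28.78 = 2.88 / 28.78 = 10.0069%
MRP = 5.8% − 2.6% = 3.20%
CAPM required = R_f + β·MRP = 2.6% + 1.04 × 3.2% = 5.9280%
α = realised − required = 10.0069% − 5.9280% = +4.08%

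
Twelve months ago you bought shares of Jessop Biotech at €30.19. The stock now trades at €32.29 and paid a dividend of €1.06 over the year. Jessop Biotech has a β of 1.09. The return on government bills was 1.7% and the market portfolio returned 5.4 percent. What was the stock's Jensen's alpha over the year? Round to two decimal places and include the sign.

Realised HPR = (P1 + D1 − P0) / P0 = (32.29 + 1.06 − 30.19) / 30.19 = 3.16 / 30.19 = 10.4670%
MRP = 5.4% − 1.7% = 3.70%
CAPM required = R_f + β·MRP = 1.7% + 1.09 × 3.7% = 5.7330%
α = realised − required = 10.4670% − 5.7330% = +4.73%

+4.73%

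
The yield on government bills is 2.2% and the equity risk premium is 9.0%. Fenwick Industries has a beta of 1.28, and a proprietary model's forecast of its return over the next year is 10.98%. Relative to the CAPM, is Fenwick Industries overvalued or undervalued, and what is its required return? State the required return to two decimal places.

Required return = R_f + β·MRP = 2.2% + 1.28 × 9.0% = 13.72%
Forecast 10.98% < required 13.72% → the stock plots below the SML → overvalued.

Overvalued; required return 13.72%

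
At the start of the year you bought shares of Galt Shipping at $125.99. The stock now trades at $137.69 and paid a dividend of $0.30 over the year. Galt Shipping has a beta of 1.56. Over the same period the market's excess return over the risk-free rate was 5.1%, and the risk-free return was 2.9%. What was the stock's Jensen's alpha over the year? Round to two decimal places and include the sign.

-1.33%

Realised HPR = (P1 + D1 − P0) / P0 = (137.69 + 0.30 − 125.99) / 125.99 = 12.00 / 125.99 = 9.5246%
CAPM required = R_f + β·MRP = 2.9% + 1.56 × 5.1% = 10.8560%
α = realised − required = 9.5246% − 10.8560% = -1.33%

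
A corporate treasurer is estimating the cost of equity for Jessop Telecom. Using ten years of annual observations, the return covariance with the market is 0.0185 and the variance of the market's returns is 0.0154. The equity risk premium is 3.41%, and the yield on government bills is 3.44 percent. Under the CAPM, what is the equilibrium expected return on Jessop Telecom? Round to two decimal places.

β = Cov(R_i, R_m) / Var(R_m) = 0.0185 / 0.0154 = 1.2013
E(R) = R_f + β × MRP = 3.44% + 1.2013 × 3.41% = 7.54%

7.54%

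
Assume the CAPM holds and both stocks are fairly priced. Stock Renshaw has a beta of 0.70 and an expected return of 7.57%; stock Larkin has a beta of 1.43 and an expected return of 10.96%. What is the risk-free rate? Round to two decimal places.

4.32%

Both satisfy E(R) = R_f + β·MRP, so the slope of the SML is
MRP = (10.96% − 7.57%) / (1.43 − 0.70) = 3.39% / 0.73 = 4.6438%
R_f = E(R_Renshaw) − β_Renshaw·MRP = 7.57% − 0.70 × 4.6438% = 4.3193%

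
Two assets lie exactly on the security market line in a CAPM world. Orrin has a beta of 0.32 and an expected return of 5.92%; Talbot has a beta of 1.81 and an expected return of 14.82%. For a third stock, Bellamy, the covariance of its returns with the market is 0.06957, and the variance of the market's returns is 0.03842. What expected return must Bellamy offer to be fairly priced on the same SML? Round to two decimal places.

14.82%

MRP = (14.82% − 5.92%) / (1.81 − 0.32) = 5.9732%
R_f = 5.92% − 0.32 × 5.9732% = 4.0086%
β_Bellamy = Cov / Var(R_m) = 0.06957 / 0.03842 = 1.8108
E(R_Bellamy) = R_f + β × MRP = 4.0086% + 1.8108 × 5.9732% = 14.82%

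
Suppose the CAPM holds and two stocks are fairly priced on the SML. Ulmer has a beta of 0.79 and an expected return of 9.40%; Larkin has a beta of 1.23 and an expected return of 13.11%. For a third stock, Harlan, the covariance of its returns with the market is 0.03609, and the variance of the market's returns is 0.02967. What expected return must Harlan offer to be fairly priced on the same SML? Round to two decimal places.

13.00%

MRP = (13.11% − 9.40%) / (1.23 − 0.79) = 8.4318%
R_f = 9.40% − 0.79 × 8.4318% = 2.7389%
β_Harlan = Cov / Var(R_m) = 0.03609 / 0.02967 = 1.2164
E(R_Harlan) = R_f + β × MRP = 2.7389% + 1.2164 × 8.4318% = 13.00%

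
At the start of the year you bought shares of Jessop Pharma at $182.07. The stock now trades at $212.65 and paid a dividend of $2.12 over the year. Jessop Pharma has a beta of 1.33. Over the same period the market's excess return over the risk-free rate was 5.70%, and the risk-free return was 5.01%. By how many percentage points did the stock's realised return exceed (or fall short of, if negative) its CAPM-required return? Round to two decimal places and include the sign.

Realised HPR = (P1 + D1 − P0) / P0 = (212.65 + 2.12 − 182.07) / 182.07 = 32.70 / 182.07 = 17.9601%
CAPM required = R_f + β·MRP = 5.01% + 1.33 × 5.70% = 12.5910%
α = realised − required = 17.9601% − 12.5910% = +5.37%

+5.37%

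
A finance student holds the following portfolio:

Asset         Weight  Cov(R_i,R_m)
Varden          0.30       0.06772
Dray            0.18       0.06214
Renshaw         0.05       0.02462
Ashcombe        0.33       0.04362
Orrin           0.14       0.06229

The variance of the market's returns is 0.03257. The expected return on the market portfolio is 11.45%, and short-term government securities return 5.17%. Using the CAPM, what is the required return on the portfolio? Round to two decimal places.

15.94%

β_Varden = 0.06772 / 0.03257 = 2.0792
β_Dray = 0.06214 / 0.03257 = 1.9079
β_Renshaw = 0.02462 / 0.03257 = 0.7559
β_Ashcombe = 0.04362 / 0.03257 = 1.3393
β_Orrin = 0.06229 / 0.03257 = 1.9125
β_P = Σ w_i β_i = 0.30×2.0792 + 0.18×1.9079 + 0.05×0.7559 + 0.33×1.3393 + 0.14×1.9125 = 1.7147
MRP = 11.45% − 5.17% = 6.28%
E(R_P) = R_f + β_P × MRP = 5.17% + 1.7147 × 6.28% = 15.94%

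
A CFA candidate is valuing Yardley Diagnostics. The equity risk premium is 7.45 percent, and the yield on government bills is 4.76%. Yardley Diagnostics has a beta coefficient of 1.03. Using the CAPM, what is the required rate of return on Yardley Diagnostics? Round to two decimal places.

12.43%

E(R) = R_f + β × MRP = 4.76% + 1.03 × 7.45% = 12.43%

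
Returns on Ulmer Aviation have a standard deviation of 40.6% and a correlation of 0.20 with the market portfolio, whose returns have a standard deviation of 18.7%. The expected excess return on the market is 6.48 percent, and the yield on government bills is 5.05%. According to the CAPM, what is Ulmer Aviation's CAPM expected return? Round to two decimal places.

7.86%

β = ρ × σ_i / σ_m = 0.20 × 40.6% / 18.7% = 0.4342
E(R) = 5.05% + 0.4342 × 6.48% = 7.86%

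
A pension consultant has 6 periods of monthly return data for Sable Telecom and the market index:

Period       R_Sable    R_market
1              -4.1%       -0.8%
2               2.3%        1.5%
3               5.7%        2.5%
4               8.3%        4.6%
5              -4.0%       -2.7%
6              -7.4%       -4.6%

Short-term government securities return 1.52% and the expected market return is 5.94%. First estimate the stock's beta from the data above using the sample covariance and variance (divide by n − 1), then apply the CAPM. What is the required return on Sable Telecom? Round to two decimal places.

Mean R_i = (-4.1 + 2.3 + 5.7 + 8.3 − 4.0 − 7.4) / 6 = 0.1333%
Mean R_m = (-0.8 + 1.5 + 2.5 + 4.6 − 2.7 − 4.6) / 6 = 0.0833%
Σ(R_i − R̄_i)(R_m − R̄_m) = 103.9333  ⇒  Cov = 103.9333 / 5 = 20.7867
Σ(R_m − R̄_m)² = 58.7083  ⇒  Var(R_m) = 58.7083 / 5 = 11.7417
β = Cov / Var(R_m) = 20.7867 / 11.7417 = 1.7703
MRP = 5.94% − 1.52% = 4.42%
E(R) = R_f + β × MRP = 1.52% + 1.7703 × 4.42% = 9.34%

9.34%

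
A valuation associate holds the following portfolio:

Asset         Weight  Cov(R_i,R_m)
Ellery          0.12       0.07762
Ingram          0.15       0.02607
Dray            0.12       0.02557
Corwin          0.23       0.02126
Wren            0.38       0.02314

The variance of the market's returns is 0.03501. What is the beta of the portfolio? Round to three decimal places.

β_Ellery = 0.07762 / 0.03501 = 2.2171
β_Ingram = 0.02607 / 0.03501 = 0.7446
β_Dray = 0.02557 / 0.03501 = 0.7304
β_Corwin = 0.02126 / 0.03501 = 0.6073
β_Wren = 0.02314 / 0.03501 = 0.6610
β_P = Σ w_i β_i = 0.12×2.2171 + 0.15×0.7446 + 0.12×0.7304 + 0.23×0.6073 + 0.38×0.6610 = 0.8562

0.856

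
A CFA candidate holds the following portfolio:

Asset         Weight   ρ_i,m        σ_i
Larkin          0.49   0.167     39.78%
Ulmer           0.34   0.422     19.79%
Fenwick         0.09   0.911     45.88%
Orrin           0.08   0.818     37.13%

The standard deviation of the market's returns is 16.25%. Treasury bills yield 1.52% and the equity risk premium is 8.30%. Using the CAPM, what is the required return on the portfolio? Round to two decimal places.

7.80%

β_Larkin = 0.167 × 39.78% / 16.25% = 0.4088
β_Ulmer = 0.422 × 19.79% / 16.25% = 0.5139
β_Fenwick = 0.911 × 45.88% / 16.25% = 2.5721
β_Orrin = 0.818 × 37.13% / 16.25% = 1.8691
β_P = Σ w_i β_i = 0.49×0.4088 + 0.34×0.5139 + 0.09×2.5721 + 0.08×1.8691 = 0.7561
E(R_P) = R_f + β_P × MRP = 1.52% + 0.7561 × 8.30% = 7.80%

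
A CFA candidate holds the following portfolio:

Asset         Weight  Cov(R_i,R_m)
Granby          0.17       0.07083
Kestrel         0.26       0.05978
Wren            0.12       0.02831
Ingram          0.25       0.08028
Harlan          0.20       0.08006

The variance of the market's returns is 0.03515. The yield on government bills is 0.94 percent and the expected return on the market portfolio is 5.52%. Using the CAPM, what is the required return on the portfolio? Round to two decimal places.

β_Granby = 0.07083 / 0.03515 = 2.0151
β_Kestrel = 0.05978 / 0.03515 = 1.7007
β_Wren = 0.02831 / 0.03515 = 0.8054
β_Ingram = 0.08028 / 0.03515 = 2.2839
β_Harlan = 0.08006 / 0.03515 = 2.2777
β_P = Σ w_i β_i = 0.17×2.0151 + 0.26×1.7007 + 0.12×0.8054 + 0.25×2.2839 + 0.20×2.2777 = 1.9079
MRP = 5.52% − 0.94% = 4.58%
E(R_P) = R_f + β_P × MRP = 0.94% + 1.9079 × 4.58% = 9.68%

9.68%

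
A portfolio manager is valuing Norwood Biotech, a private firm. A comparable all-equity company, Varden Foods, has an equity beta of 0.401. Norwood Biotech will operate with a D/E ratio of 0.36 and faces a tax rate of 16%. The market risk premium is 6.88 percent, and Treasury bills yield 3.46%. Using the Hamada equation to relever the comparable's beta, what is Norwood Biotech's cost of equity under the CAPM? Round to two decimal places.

7.05%

β_L = β_U × [1 + (1 − t)(D/E)] = 0.401 × [1 + (1 − 0.16) × 0.36]
    = 0.401 × [1 + 0.84 × 0.36] = 0.401 × 1.3024 = 0.5223
E(R) = R_f + β_L × MRP = 3.46% + 0.5223 × 6.88% = 7.05%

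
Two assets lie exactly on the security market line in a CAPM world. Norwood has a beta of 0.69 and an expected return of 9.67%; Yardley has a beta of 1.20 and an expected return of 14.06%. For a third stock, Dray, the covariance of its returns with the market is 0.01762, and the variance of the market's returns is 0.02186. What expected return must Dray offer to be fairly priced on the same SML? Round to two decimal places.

MRP = (14.06% − 9.67%) / (1.20 − 0.69) = 8.6078%
R_f = 9.67% − 0.69 × 8.6078% = 3.7306%
β_Dray = Cov / Var(R_m) = 0.01762 / 0.02186 = 0.8060
E(R_Dray) = R_f + β × MRP = 3.7306% + 0.8060 × 8.6078% = 10.67%

10.67%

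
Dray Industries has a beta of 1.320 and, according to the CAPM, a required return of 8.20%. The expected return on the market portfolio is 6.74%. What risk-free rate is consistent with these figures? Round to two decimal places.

2.18%

E(R) = R_f + β(E(R_m) − R_f) = R_f(1 − β) + β·E(R_m)
8.20% = R_f × (1 − 1.320) + 1.320 × 6.74%
8.20% = R_f × -0.320 + 8.89680%
R_f = (8.20% − 8.89680%) / -0.320 = 2.18%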